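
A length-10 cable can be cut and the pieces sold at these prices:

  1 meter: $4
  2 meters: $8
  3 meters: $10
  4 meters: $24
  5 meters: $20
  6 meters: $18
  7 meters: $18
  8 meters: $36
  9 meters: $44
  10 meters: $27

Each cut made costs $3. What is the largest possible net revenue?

50

Let v[k] be the best obtainable value from length k. For each k, try every first piece i and keep the best of price[i] + v[k−i] minus the 3 cut fee when i<k.
v[1] = 4
v[2] = max(4+4-3, 8+0) = 8
v[3] = max(4+8-3, 8+4-3, 10+0) = 10
v[4] = max(4+10-3, 8+8-3, 10+4-3, 24+0) = 24
v[5] = max(4+24-3, 8+10-3, 10+8-3, 24+4-3, 20+0) = 25
v[6] = max(4+25-3, 8+24-3, 10+10-3, 24+8-3, 20+4-3, 18+0) = 29
v[7] = max(4+29-3, 8+25-3, 10+24-3, …, 18+4-3, 18+0) = 31
v[8] = max(4+31-3, 8+29-3, 10+25-3, …, 18+4-3, 36+0) = 45
v[9] = max(4+45-3, 8+31-3, 10+29-3, …, 36+4-3, 44+0) = 46
v[10] = max(4+46-3, 8+45-3, 10+31-3, …, 44+4-3, 27+0) = 50
One optimal plan: pieces 4 + 4 + 2 (2 cuts) → $56 − $6 = $50.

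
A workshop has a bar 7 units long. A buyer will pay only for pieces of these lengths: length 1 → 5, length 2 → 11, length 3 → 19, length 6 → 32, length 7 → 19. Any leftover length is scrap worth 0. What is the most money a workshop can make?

43

Let r[k] be the best obtainable value from length k. For each k, try every first piece i and keep the best of price[i] + r[k−i].
r[1] = 5
r[2] = 11
r[3] = 19
r[4] = 24  (first piece 1, then r[3]=19)
r[5] = 30  (first piece 2, then r[3]=19)
r[6] = 38  (first piece 3, then r[3]=19)
r[7] = 43  (first piece 1, then r[6]=38)
One optimal cutting: 3 + 3 + 1 → 43.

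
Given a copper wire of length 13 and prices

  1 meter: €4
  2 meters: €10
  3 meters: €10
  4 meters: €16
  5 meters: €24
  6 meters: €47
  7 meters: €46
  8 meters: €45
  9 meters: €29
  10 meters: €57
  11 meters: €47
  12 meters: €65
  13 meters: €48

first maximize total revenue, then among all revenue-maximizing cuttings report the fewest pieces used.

3

Consider every possible first cut. r[k] is the best of p[i]+r[k−i] over all sellable i≤k.
r[1] = 4
r[2] = max(4+4, 10+0) = 10
r[3] = max(4+10, 10+4, 10+0) = 14
r[4] = max(4+14, 10+10, 10+4, 16+0) = 20
r[5] = max(4+20, 10+14, 10+10, 16+4, 24+0) = 24
r[6] = max(4+24, 10+20, 10+14, 16+10, 24+4, 47+0) = 47
r[7] = max(4+47, 10+24, 10+20, …, 47+4, 46+0) = 51
r[8] = max(4+51, 10+47, 10+24, …, 46+4, 45+0) = 57
r[9] = max(4+57, 10+51, 10+47, …, 45+4, 29+0) = 61
r[10] = max(4+61, 10+57, 10+51, …, 29+4, 57+0) = 67
r[11] = max(4+67, 10+61, 10+57, …, 57+4, 47+0) = 71
r[12] = max(4+71, 10+67, 10+61, …, 47+4, 65+0) = 94
r[13] = max(4+94, 10+71, 10+67, …, 65+4, 48+0) = 98
Maximum revenue is €98.
Now minimize piece count subject to staying optimal: for each k, pieces[k] = 1 + min over i with p[i]+r[k−i]=r[k] of pieces[k−i].
pieces[10] = 3
pieces[11] = 2
pieces[12] = 2
pieces[13] = 3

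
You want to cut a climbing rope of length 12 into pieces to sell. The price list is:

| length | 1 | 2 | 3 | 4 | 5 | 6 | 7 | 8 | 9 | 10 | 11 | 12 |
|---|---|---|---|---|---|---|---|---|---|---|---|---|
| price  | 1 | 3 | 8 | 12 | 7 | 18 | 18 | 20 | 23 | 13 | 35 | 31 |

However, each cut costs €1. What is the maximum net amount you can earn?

Let net[k] be the best obtainable value from length k. For each k, try every first piece i and keep the best of price[i] + net[k−i] minus the 1 cut fee when i<k.
net[1] = 1
net[2] = max(1+1-1, 3+0) = 3
net[3] = max(1+3-1, 3+1-1, 8+0) = 8
net[4] = max(1+8-1, 3+3-1, 8+1-1, 12+0) = 12
net[5] = max(1+12-1, 3+8-1, 8+3-1, 12+1-1, 7+0) = 12
net[6] = max(1+12-1, 3+12-1, 8+8-1, 12+3-1, 7+1-1, 18+0) = 18
net[7] = max(1+18-1, 3+12-1, 8+12-1, …, 18+1-1, 18+0) = 19
net[8] = max(1+19-1, 3+18-1, 8+12-1, …, 18+1-1, 20+0) = 23
net[9] = max(1+23-1, 3+19-1, 8+18-1, …, 20+1-1, 23+0) = 25
net[10] = max(1+25-1, 3+23-1, 8+19-1, …, 23+1-1, 13+0) = 29
net[11] = max(1+29-1, 3+25-1, 8+23-1, …, 13+1-1, 35+0) = 35
net[12] = max(1+35-1, 3+29-1, 8+25-1, …, 35+1-1, 31+0) = 35
One optimal plan: pieces 11 + 1 (1 cut) → €36 − €1 = €35.

35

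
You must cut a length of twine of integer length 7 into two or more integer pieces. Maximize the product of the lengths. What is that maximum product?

12

Fill f[k] for k=2..7: at each k try every first piece i and multiply by the better of (k−i) uncut or f[k−i].
Small cases: f[2]=1.
f[3] = 1*max(2,1) = 1*2 = 2
f[4] = 2*max(2,1) = 2*2 = 4
f[5] = 2*max(3,2) = 2*3 = 6
f[6] = 3*max(3,2) = 3*3 = 9
f[7] = 2*max(5,6) = 2*6 = 12
One optimal split: 3 + 2 + 2; product 3*2*2 = 12.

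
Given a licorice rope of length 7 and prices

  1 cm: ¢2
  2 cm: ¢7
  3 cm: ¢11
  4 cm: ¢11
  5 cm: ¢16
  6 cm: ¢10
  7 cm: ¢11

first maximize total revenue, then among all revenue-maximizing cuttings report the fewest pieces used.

3

Build r[k] bottom-up: r[k] = max over allowed piece i of (p[i] + r[k−i]).
r[1] = 2
r[2] = 7
r[3] = 11
r[4] = 14  (first piece 2, then r[2]=7)
r[5] = 18  (first piece 2, then r[3]=11)
r[6] = 22  (first piece 3, then r[3]=11)
r[7] = 25  (first piece 2, then r[5]=18)
Maximum revenue is ¢25.
Now minimize piece count subject to staying optimal: for each k, pieces[k] = 1 + min over i with p[i]+r[k−i]=r[k] of pieces[k−i].
pieces[4] = 2
pieces[5] = 2
pieces[6] = 2
pieces[7] = 3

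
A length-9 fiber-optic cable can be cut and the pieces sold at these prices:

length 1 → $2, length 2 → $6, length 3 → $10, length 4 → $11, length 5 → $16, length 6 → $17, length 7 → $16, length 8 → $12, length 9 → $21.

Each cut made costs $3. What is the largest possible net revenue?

Let net[k] be the best obtainable value from length k. For each k, try every first piece i and keep the best of price[i] + net[k−i] minus the 3 cut fee when i<k.
net[1] = 2
net[2] = max(2+2-3, 6+0) = 6
net[3] = max(2+6-3, 6+2-3, 10+0) = 10
net[4] = max(2+10-3, 6+6-3, 10+2-3, 11+0) = 11
net[5] = max(2+11-3, 6+10-3, 10+6-3, 11+2-3, 16+0) = 16
net[6] = max(2+16-3, 6+11-3, 10+10-3, 11+6-3, 16+2-3, 17+0) = 17
net[7] = max(2+17-3, 6+16-3, 10+11-3, …, 17+2-3, 16+0) = 19
net[8] = max(2+19-3, 6+17-3, 10+16-3, …, 16+2-3, 12+0) = 23
net[9] = max(2+23-3, 6+19-3, 10+17-3, …, 12+2-3, 21+0) = 24
One optimal plan: pieces 3 + 3 + 3 (2 cuts) → $30 − $6 = $24.

24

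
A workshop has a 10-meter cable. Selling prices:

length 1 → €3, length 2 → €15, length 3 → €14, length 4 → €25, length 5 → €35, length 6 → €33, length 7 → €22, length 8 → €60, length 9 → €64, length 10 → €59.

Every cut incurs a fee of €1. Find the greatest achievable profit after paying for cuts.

Consider every possible first cut. net[k] is the best of p[i]+net[k−i] over all sellable i≤k, charging 1 whenever i<k.
net[1] = 3
net[2] = 15
net[3] = 17  (first piece 1, then net[2]=15)
net[4] = 29  (first piece 2, then net[2]=15)
net[5] = 35
net[6] = 43  (first piece 2, then net[4]=29)
net[7] = 49  (first piece 2, then net[5]=35)
net[8] = 60
net[9] = 64
net[10] = 74  (first piece 2, then net[8]=60)
One optimal plan: pieces 8 + 2 (1 cut) → €75 − €1 = €74.

74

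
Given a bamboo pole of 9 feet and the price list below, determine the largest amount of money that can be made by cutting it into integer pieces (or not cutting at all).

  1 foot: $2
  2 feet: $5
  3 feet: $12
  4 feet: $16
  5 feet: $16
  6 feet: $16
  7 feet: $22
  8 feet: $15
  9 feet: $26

36

Build R[k] bottom-up: R[k] = max over allowed piece i of (p[i] + R[k−i]).
R[1] = 2
R[2] = 5
R[3] = 12
R[4] = 16
R[5] = 18  (first piece 1, then R[4]=16)
R[6] = 24  (first piece 3, then R[3]=12)
R[7] = 28  (first piece 3, then R[4]=16)
R[8] = 32  (first piece 4, then R[4]=16)
R[9] = 36  (first piece 3, then R[6]=24)
One optimal cutting: 3 + 3 + 3 → $12 + $12 + $12 = $36.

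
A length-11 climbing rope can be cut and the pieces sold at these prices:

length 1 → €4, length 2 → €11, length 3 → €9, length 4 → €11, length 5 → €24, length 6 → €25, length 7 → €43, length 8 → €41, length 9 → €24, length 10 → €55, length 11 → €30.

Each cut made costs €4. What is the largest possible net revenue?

57

Let r[k] be the best obtainable value from length k. For each k, try every first piece i and keep the best of price[i] + r[k−i] minus the 4 cut fee when i<k.
r[1] = 4
r[2] = max(4+4-4, 11+0) = 11
r[3] = max(4+11-4, 11+4-4, 9+0) = 11
r[4] = max(4+11-4, 11+11-4, 9+4-4, 11+0) = 18
r[5] = max(4+18-4, 11+11-4, 9+11-4, 11+4-4, 24+0) = 24
r[6] = max(4+24-4, 11+18-4, 9+11-4, 11+11-4, 24+4-4, 25+0) = 25
r[7] = max(4+25-4, 11+24-4, 9+18-4, …, 25+4-4, 43+0) = 43
r[8] = max(4+43-4, 11+25-4, 9+24-4, …, 43+4-4, 41+0) = 43
r[9] = max(4+43-4, 11+43-4, 9+25-4, …, 41+4-4, 24+0) = 50
r[10] = max(4+50-4, 11+43-4, 9+43-4, …, 24+4-4, 55+0) = 55
r[11] = max(4+55-4, 11+50-4, 9+43-4, …, 55+4-4, 30+0) = 57
One optimal plan: pieces 7 + 2 + 2 (2 cuts) → €65 − €8 = €57.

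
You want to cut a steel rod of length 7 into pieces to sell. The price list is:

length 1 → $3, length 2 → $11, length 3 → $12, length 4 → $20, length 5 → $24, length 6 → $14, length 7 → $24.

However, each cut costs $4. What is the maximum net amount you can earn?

Consider every possible first cut. v[k] is the best of p[i]+v[k−i] over all sellable i≤k, charging 4 whenever i<k.
v[1] = 3
v[2] = max(3+3-4, 11+0) = 11
v[3] = max(3+11-4, 11+3-4, 12+0) = 12
v[4] = max(3+12-4, 11+11-4, 12+3-4, 20+0) = 20
v[5] = max(3+20-4, 11+12-4, 12+11-4, 20+3-4, 24+0) = 24
v[6] = max(3+24-4, 11+20-4, 12+12-4, 20+11-4, 24+3-4, 14+0) = 27
v[7] = max(3+27-4, 11+24-4, 12+20-4, …, 14+3-4, 24+0) = 31
One optimal plan: pieces 5 + 2 (1 cut) → $35 − $4 = $31.

31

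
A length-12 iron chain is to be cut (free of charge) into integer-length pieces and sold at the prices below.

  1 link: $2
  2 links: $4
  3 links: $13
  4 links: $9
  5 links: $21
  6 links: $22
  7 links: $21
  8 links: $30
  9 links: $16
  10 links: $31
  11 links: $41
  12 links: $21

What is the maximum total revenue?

Build best[k] bottom-up: best[k] = max over allowed piece i of (p[i] + best[k−i]).
best[1] = 2
best[2] = max(2+2, 4+0) = 4
best[3] = max(2+4, 4+2, 13+0) = 13
best[4] = max(2+13, 4+4, 13+2, 9+0) = 15
best[5] = max(2+15, 4+13, 13+4, 9+2, 21+0) = 21
best[6] = max(2+21, 4+15, 13+13, 9+4, 21+2, 22+0) = 26
best[7] = max(2+26, 4+21, 13+15, …, 22+2, 21+0) = 28
best[8] = max(2+28, 4+26, 13+21, …, 21+2, 30+0) = 34
best[9] = max(2+34, 4+28, 13+26, …, 30+2, 16+0) = 39
best[10] = max(2+39, 4+34, 13+28, …, 16+2, 31+0) = 42
best[11] = max(2+42, 4+39, 13+34, …, 31+2, 41+0) = 47
best[12] = max(2+47, 4+42, 13+39, …, 41+2, 21+0) = 52
One optimal cutting: 3 + 3 + 3 + 3 → $13 + $13 + $13 + $13 = $52.

52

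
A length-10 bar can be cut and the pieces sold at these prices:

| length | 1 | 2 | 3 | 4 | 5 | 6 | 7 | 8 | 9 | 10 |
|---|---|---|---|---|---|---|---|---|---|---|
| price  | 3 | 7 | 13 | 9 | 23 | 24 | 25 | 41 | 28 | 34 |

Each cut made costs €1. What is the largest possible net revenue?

47

Build net[k] bottom-up: net[k] = max over allowed piece i of (p[i] + net[k−i]) − 1 per cut.
net[1] = 3
net[2] = 7
net[3] = 13
net[4] = 15  (first piece 1, then net[3]=13)
net[5] = 23
net[6] = 25  (first piece 1, then net[5]=23)
net[7] = 29  (first piece 2, then net[5]=23)
net[8] = 41
net[9] = 43  (first piece 1, then net[8]=41)
net[10] = 47  (first piece 2, then net[8]=41)
One optimal plan: pieces 8 + 2 (1 cut) → €48 − €1 = €47.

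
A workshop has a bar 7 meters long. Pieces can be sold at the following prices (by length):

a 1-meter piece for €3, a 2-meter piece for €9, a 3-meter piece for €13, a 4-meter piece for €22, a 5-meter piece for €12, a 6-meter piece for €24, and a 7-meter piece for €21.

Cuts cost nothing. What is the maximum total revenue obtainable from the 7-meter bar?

35

Build v[k] bottom-up: v[k] = max over allowed piece i of (p[i] + v[k−i]).
v[1] = 3
v[2] = max(3+3, 9+0) = 9
v[3] = max(3+9, 9+3, 13+0) = 13
v[4] = max(3+13, 9+9, 13+3, 22+0) = 22
v[5] = max(3+22, 9+13, 13+9, 22+3, 12+0) = 25
v[6] = max(3+25, 9+22, 13+13, 22+9, 12+3, 24+0) = 31
v[7] = max(3+31, 9+25, 13+22, …, 24+3, 21+0) = 35
One optimal cutting: 4 + 3 → €22 + €13 = €35.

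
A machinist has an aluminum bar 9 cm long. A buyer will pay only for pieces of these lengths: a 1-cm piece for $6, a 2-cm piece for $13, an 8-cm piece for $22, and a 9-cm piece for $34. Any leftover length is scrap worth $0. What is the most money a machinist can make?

58

Consider every possible first cut. best[k] is the best of p[i]+best[k−i] over all sellable i≤k.
best[1] = 6
best[2] = max(6+6, 13+0) = 13
best[3] = max(6+13, 13+6) = 19
best[4] = max(6+19, 13+13) = 26
best[5] = max(6+26, 13+19) = 32
best[6] = max(6+32, 13+26) = 39
best[7] = max(6+39, 13+32) = 45
best[8] = max(6+45, 13+39, 22+0) = 52
best[9] = max(6+52, 13+45, 22+6, 34+0) = 58
One optimal cutting: 2 + 2 + 2 + 2 + 1 → $58.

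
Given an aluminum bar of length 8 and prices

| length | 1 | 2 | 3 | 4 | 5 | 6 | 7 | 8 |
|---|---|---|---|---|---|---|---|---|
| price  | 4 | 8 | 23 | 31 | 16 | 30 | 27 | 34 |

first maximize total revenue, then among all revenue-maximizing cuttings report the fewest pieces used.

Consider every possible first cut. r[k] is the best of p[i]+r[k−i] over all sellable i≤k.
r[1] = 4
r[2] = 8  (first piece 1, then r[1]=4)
r[3] = 23
r[4] = 31
r[5] = 35  (first piece 1, then r[4]=31)
r[6] = 46  (first piece 3, then r[3]=23)
r[7] = 54  (first piece 3, then r[4]=31)
r[8] = 62  (first piece 4, then r[4]=31)
Maximum revenue is $62.
Now minimize piece count subject to staying optimal: for each k, pieces[k] = 1 + min over i with p[i]+r[k−i]=r[k] of pieces[k−i].
pieces[5] = 2
pieces[6] = 2
pieces[7] = 2
pieces[8] = 2

2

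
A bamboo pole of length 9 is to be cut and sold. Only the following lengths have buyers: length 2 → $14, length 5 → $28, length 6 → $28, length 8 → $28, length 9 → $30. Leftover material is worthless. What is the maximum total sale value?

56

Build f[k] bottom-up: f[k] = max over allowed piece i of (p[i] + f[k−i]).
f[1] = 0
f[2] = 14
f[3] = 14
f[4] = 28  (first piece 2, then f[2]=14)
f[5] = 28
f[6] = 42  (first piece 2, then f[4]=28)
f[7] = 42
f[8] = 56  (first piece 2, then f[6]=42)
f[9] = 56
One optimal cutting: pieces 2 + 2 + 2 + 2 with 1 foot of scrap → $56.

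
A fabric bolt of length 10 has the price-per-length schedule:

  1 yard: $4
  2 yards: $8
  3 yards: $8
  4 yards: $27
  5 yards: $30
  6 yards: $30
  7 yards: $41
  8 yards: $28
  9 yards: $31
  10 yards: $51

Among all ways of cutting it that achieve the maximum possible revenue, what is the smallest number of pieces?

Let r[k] be the best obtainable value from length k. For each k, try every first piece i and keep the best of price[i] + r[k−i].
r[1] = 4
r[2] = 8  (first piece 1, then r[1]=4)
r[3] = 12  (first piece 1, then r[2]=8)
r[4] = 27
r[5] = 31  (first piece 1, then r[4]=27)
r[6] = 35  (first piece 1, then r[5]=31)
r[7] = 41
r[8] = 54  (first piece 4, then r[4]=27)
r[9] = 58  (first piece 1, then r[8]=54)
r[10] = 62  (first piece 1, then r[9]=58)
Maximum revenue is $62.
Now minimize piece count subject to staying optimal: for each k, pieces[k] = 1 + min over i with p[i]+r[k−i]=r[k] of pieces[k−i].
pieces[7] = 1
pieces[8] = 2
pieces[9] = 3
pieces[10] = 3

3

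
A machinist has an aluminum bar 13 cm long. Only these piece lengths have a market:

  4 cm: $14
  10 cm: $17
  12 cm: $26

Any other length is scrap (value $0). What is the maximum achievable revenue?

Build best[k] bottom-up: best[k] = max over allowed piece i of (p[i] + best[k−i]).
best[1] = 0
best[2] = 0
best[3] = 0
best[4] = 14
best[5] = 14
best[6] = 14
best[7] = 14
best[8] = 28  (first piece 4, then best[4]=14)
best[9] = 28
best[10] = max(14+14, 17+0) = 28
best[11] = max(14+14, 17+0) = 28
best[12] = max(14+28, 17+0, 26+0) = 42
best[13] = max(14+28, 17+0, 26+0) = 42
One optimal cutting: pieces 4 + 4 + 4 with 1 cm of scrap → $42.

42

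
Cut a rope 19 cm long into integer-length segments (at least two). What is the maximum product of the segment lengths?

Define g[k] = max over 1≤i<k of i · max(k−i, g[k−i]); the inner max lets the remainder stay uncut if that's better.
g[2] = 1×max(1,0) = 1×1 = 1
g[3] = 1×max(2,1) = 1×2 = 2
g[4] = 2×max(2,1) = 2×2 = 4
g[5] = 2×max(3,2) = 2×3 = 6
g[6] = 3×max(3,2) = 3×3 = 9
g[7] = 2×max(5,6) = 2×6 = 12
g[8] = 2×max(6,9) = 2×9 = 18
g[9] = 3×max(6,9) = 3×9 = 27
g[10] = 2×max(8,18) = 2×18 = 36
g[11] = 2×max(9,27) = 2×27 = 54
g[12] = 3×max(9,27) = 3×27 = 81
g[13] = 2×max(11,54) = 2×54 = 108
g[14] = 2×max(12,81) = 2×81 = 162
g[15] = 3×max(12,81) = 3×81 = 243
g[16] = 2×max(14,162) = 2×162 = 324
g[17] = 2×max(15,243) = 2×243 = 486
g[18] = 3×max(15,243) = 3×243 = 729
g[19] = 2×max(17,486) = 2×486 = 972
One optimal split: 3 + 3 + 3 + 3 + 3 + 2 + 2; product 3×3×3×3×3×2×2 = 972.

972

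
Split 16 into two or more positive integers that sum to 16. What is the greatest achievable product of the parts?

Fill f[k] for k=2..16: at each k try every first piece i and multiply by the better of (k−i) uncut or f[k−i].
f[2] = 1×max(1,0) = 1×1 = 1
f[3] = max(1×2, 2×1) = 2
f[4] = max(1×3, 2×2, 3×1) = 4
f[5] = max(1×4, 2×3, 3×2, 4×1) = 6
f[6] = max(1×6, 2×4, 3×3, 4×2, 5×1) = 9
f[7] = max(1×9, 2×6, 3×4, 4×3, 5×2, 6×1) = 12
f[8] = max(1×12, 2×9, 3×6, …, 6×2, 7×1) = 18
f[9] = max(1×18, 2×12, 3×9, …, 7×2, 8×1) = 27
f[10] = max(1×27, 2×18, 3×12, …, 8×2, 9×1) = 36
f[11] = max(1×36, 2×27, 3×18, …, 9×2, 10×1) = 54
f[12] = max(1×54, 2×36, 3×27, …, 10×2, 11×1) = 81
f[13] = max(1×81, 2×54, 3×36, …, 11×2, 12×1) = 108
f[14] = max(1×108, 2×81, 3×54, …, 12×2, 13×1) = 162
f[15] = max(1×162, 2×108, 3×81, …, 13×2, 14×1) = 243
f[16] = max(1×243, 2×162, 3×108, …, 14×2, 15×1) = 324
One optimal split: 3 + 3 + 3 + 3 + 2 + 2; product 3×3×3×3×2×2 = 324.

324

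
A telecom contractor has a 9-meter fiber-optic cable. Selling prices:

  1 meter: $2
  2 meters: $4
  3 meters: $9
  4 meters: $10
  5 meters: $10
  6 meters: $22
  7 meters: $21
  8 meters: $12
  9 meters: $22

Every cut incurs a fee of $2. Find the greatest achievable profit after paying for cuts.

29

Consider every possible first cut. r[k] is the best of p[i]+r[k−i] over all sellable i≤k, charging 2 whenever i<k.
r[1] = 2
r[2] = max(2+2-2, 4+0) = 4
r[3] = max(2+4-2, 4+2-2, 9+0) = 9
r[4] = max(2+9-2, 4+4-2, 9+2-2, 10+0) = 10
r[5] = max(2+10-2, 4+9-2, 9+4-2, 10+2-2, 10+0) = 11
r[6] = max(2+11-2, 4+10-2, 9+9-2, 10+4-2, 10+2-2, 22+0) = 22
r[7] = max(2+22-2, 4+11-2, 9+10-2, …, 22+2-2, 21+0) = 22
r[8] = max(2+22-2, 4+22-2, 9+11-2, …, 21+2-2, 12+0) = 24
r[9] = max(2+24-2, 4+22-2, 9+22-2, …, 12+2-2, 22+0) = 29
One optimal plan: pieces 6 + 3 (1 cut) → $31 − $2 = $29.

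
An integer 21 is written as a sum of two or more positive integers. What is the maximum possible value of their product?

Let g[k] be the best product for length k (with at least one cut). For each first piece i, the rest contributes max(k−i, g[k−i]).
g[2] = 1·max(1,0) = 1·1 = 1
g[3] = 1·max(2,1) = 1·2 = 2
g[4] = 2·max(2,1) = 2·2 = 4
g[5] = 2·max(3,2) = 2·3 = 6
g[6] = 3·max(3,2) = 3·3 = 9
g[7] = 2·max(5,6) = 2·6 = 12
g[8] = 2·max(6,9) = 2·9 = 18
g[9] = 3·max(6,9) = 3·9 = 27
g[10] = 2·max(8,18) = 2·18 = 36
g[11] = 2·max(9,27) = 2·27 = 54
g[12] = 3·max(9,27) = 3·27 = 81
g[13] = 2·max(11,54) = 2·54 = 108
g[14] = 2·max(12,81) = 2·81 = 162
g[15] = 3·max(12,81) = 3·81 = 243
g[16] = 2·max(14,162) = 2·162 = 324
g[17] = 2·max(15,243) = 2·243 = 486
g[18] = 3·max(15,243) = 3·243 = 729
g[19] = 2·max(17,486) = 2·486 = 972
g[20] = 2·max(18,729) = 2·729 = 1458
g[21] = 3·max(18,729) = 3·729 = 2187
One optimal split: 3 + 3 + 3 + 3 + 3 + 3 + 3; product 3·3·3·3·3·3·3 = 2187.

2187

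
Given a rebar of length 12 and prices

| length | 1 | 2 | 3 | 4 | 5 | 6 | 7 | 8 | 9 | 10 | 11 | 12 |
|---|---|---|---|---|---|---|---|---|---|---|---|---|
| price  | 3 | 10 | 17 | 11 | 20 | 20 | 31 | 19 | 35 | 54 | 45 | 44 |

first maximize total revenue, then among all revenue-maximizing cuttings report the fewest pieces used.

Let r[k] be the best obtainable value from length k. For each k, try every first piece i and keep the best of price[i] + r[k−i].
r[1] = 3
r[2] = 10
r[3] = 17
r[4] = 20  (first piece 1, then r[3]=17)
r[5] = 27  (first piece 2, then r[3]=17)
r[6] = 34  (first piece 3, then r[3]=17)
r[7] = 37  (first piece 1, then r[6]=34)
r[8] = 44  (first piece 2, then r[6]=34)
r[9] = 51  (first piece 3, then r[6]=34)
r[10] = 54  (first piece 1, then r[9]=51)
r[11] = 61  (first piece 2, then r[9]=51)
r[12] = 68  (first piece 3, then r[9]=51)
Maximum revenue is ₹68.
Now minimize piece count subject to staying optimal: for each k, pieces[k] = 1 + min over i with p[i]+r[k−i]=r[k] of pieces[k−i].
pieces[9] = 3
pieces[10] = 1
pieces[11] = 4
pieces[12] = 4

4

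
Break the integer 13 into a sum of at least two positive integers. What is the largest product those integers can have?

108

Fill prod[k] for k=2..13: at each k try every first piece i and multiply by the better of (k−i) uncut or prod[k−i].
prod[2] = 1*max(1,0) = 1*1 = 1
prod[3] = max(1*2, 2*1) = 2
prod[4] = max(1*3, 2*2, 3*1) = 4
prod[5] = max(1*4, 2*3, 3*2, 4*1) = 6
prod[6] = max(1*6, 2*4, 3*3, 4*2, 5*1) = 9
prod[7] = max(1*9, 2*6, 3*4, 4*3, 5*2, 6*1) = 12
prod[8] = max(1*12, 2*9, 3*6, …, 6*2, 7*1) = 18
prod[9] = max(1*18, 2*12, 3*9, …, 7*2, 8*1) = 27
prod[10] = max(1*27, 2*18, 3*12, …, 8*2, 9*1) = 36
prod[11] = max(1*36, 2*27, 3*18, …, 9*2, 10*1) = 54
prod[12] = max(1*54, 2*36, 3*27, …, 10*2, 11*1) = 81
prod[13] = max(1*81, 2*54, 3*36, …, 11*2, 12*1) = 108
One optimal split: 3 + 3 + 3 + 2 + 2; product 3*3*3*2*2 = 108.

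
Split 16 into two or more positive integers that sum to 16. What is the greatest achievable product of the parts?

324

Define g[k] = max over 1≤i<k of i · max(k−i, g[k−i]); the inner max lets the remainder stay uncut if that's better.
g[2] = 1×max(1,0) = 1×1 = 1
g[3] = 1×max(2,1) = 1×2 = 2
g[4] = 2×max(2,1) = 2×2 = 4
g[5] = 2×max(3,2) = 2×3 = 6
g[6] = 3×max(3,2) = 3×3 = 9
g[7] = 2×max(5,6) = 2×6 = 12
g[8] = 2×max(6,9) = 2×9 = 18
g[9] = 3×max(6,9) = 3×9 = 27
g[10] = 2×max(8,18) = 2×18 = 36
g[11] = 2×max(9,27) = 2×27 = 54
g[12] = 3×max(9,27) = 3×27 = 81
g[13] = 2×max(11,54) = 2×54 = 108
g[14] = 2×max(12,81) = 2×81 = 162
g[15] = 3×max(12,81) = 3×81 = 243
g[16] = 2×max(14,162) = 2×162 = 324
One optimal split: 3 + 3 + 3 + 3 + 2 + 2; product 3×3×3×3×2×2 = 324.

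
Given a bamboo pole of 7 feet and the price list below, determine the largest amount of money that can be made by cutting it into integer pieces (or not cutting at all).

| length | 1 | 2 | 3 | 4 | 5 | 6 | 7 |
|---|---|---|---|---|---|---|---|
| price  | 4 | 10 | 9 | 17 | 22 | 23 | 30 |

34

Build R[k] bottom-up: R[k] = max over allowed piece i of (p[i] + R[k−i]).
R[1] = 4
R[2] = max(4+4, 10+0) = 10
R[3] = max(4+10, 10+4, 9+0) = 14
R[4] = max(4+14, 10+10, 9+4, 17+0) = 20
R[5] = max(4+20, 10+14, 9+10, 17+4, 22+0) = 24
R[6] = max(4+24, 10+20, 9+14, 17+10, 22+4, 23+0) = 30
R[7] = max(4+30, 10+24, 9+20, …, 23+4, 30+0) = 34
One optimal cutting: 2 + 2 + 2 + 1 → $10 + $10 + $10 + $4 = $34.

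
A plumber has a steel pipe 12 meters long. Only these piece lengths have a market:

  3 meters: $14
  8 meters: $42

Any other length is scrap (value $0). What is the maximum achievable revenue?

56

Let best[k] be the best obtainable value from length k. For each k, try every first piece i and keep the best of price[i] + best[k−i].
best[1] = 0
best[2] = 0
best[3] = 14
best[4] = 14
best[5] = 14
best[6] = 28  (first piece 3, then best[3]=14)
best[7] = 28
best[8] = 42
best[9] = 42
best[10] = 42
best[11] = 56  (first piece 3, then best[8]=42)
best[12] = 56
One optimal cutting: pieces 8 + 3 with 1 meter of scrap → $56.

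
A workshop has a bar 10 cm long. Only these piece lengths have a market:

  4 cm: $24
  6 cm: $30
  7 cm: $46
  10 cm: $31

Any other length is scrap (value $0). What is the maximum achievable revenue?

Consider every possible first cut. r[k] is the best of p[i]+r[k−i] over all sellable i≤k.
r[1] = 0
r[2] = 0
r[3] = 0
r[4] = 24
r[5] = 24
r[6] = 30
r[7] = 46
r[8] = 48  (first piece 4, then r[4]=24)
r[9] = 48
r[10] = 54  (first piece 4, then r[6]=30)
One optimal cutting: 6 + 4 → $54.

54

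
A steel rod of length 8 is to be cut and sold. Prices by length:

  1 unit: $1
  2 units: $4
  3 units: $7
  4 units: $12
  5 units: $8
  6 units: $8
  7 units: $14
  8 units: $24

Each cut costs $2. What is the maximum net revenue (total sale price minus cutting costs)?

Let net[k] be the best obtainable value from length k. For each k, try every first piece i and keep the best of price[i] + net[k−i] minus the 2 cut fee when i<k.
net[1] = 1
net[2] = max(1+1-2, 4+0) = 4
net[3] = max(1+4-2, 4+1-2, 7+0) = 7
net[4] = max(1+7-2, 4+4-2, 7+1-2, 12+0) = 12
net[5] = max(1+12-2, 4+7-2, 7+4-2, 12+1-2, 8+0) = 11
net[6] = max(1+11-2, 4+12-2, 7+7-2, 12+4-2, 8+1-2, 8+0) = 14
net[7] = max(1+14-2, 4+11-2, 7+12-2, …, 8+1-2, 14+0) = 17
net[8] = max(1+17-2, 4+14-2, 7+11-2, …, 14+1-2, 24+0) = 24
Best is to make no cuts and sell whole for $24.

24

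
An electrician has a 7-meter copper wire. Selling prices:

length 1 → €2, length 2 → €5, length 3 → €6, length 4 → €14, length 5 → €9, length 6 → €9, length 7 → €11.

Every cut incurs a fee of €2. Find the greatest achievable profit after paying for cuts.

Consider every possible first cut. v[k] is the best of p[i]+v[k−i] over all sellable i≤k, charging 2 whenever i<k.
v[1] = 2
v[2] = 5
v[3] = 6
v[4] = 14
v[5] = 14  (first piece 1, then v[4]=14)
v[6] = 17  (first piece 2, then v[4]=14)
v[7] = 18  (first piece 3, then v[4]=14)
One optimal plan: pieces 4 + 3 (1 cut) → €20 − €2 = €18.

18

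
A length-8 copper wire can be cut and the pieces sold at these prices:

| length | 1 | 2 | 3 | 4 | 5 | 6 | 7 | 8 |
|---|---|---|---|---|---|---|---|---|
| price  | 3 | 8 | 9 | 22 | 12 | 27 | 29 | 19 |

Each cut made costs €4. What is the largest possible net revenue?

Build net[k] bottom-up: net[k] = max over allowed piece i of (p[i] + net[k−i]) − 4 per cut.
net[1] = 3
net[2] = max(3+3-4, 8+0) = 8
net[3] = max(3+8-4, 8+3-4, 9+0) = 9
net[4] = max(3+9-4, 8+8-4, 9+3-4, 22+0) = 22
net[5] = max(3+22-4, 8+9-4, 9+8-4, 22+3-4, 12+0) = 21
net[6] = max(3+21-4, 8+22-4, 9+9-4, 22+8-4, 12+3-4, 27+0) = 27
net[7] = max(3+27-4, 8+21-4, 9+22-4, …, 27+3-4, 29+0) = 29
net[8] = max(3+29-4, 8+27-4, 9+21-4, …, 29+3-4, 19+0) = 40
One optimal plan: pieces 4 + 4 (1 cut) → €44 − €4 = €40.

40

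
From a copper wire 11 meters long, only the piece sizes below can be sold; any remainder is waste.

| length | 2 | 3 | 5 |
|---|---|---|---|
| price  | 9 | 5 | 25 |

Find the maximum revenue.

52

Build best[k] bottom-up: best[k] = max over allowed piece i of (p[i] + best[k−i]).
best[1] = 0
best[2] = 9
best[3] = 9
best[4] = 18  (first piece 2, then best[2]=9)
best[5] = 25
best[6] = 27  (first piece 2, then best[4]=18)
best[7] = 34  (first piece 2, then best[5]=25)
best[8] = 36  (first piece 2, then best[6]=27)
best[9] = 43  (first piece 2, then best[7]=34)
best[10] = 50  (first piece 5, then best[5]=25)
best[11] = 52  (first piece 2, then best[9]=43)
One optimal cutting: 5 + 2 + 2 + 2 → €52.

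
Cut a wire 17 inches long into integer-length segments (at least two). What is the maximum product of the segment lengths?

Let m[k] be the best product for length k (with at least one cut). For each first piece i, the rest contributes max(k−i, m[k−i]).
Small cases: m[2]=1, m[3]=2, m[4]=4, m[5]=6, m[6]=9, m[7]=12, m[8]=18, m[9]=27.
m[10] = 2*max(8,18) = 2*18 = 36
m[11] = 2*max(9,27) = 2*27 = 54
m[12] = 3*max(9,27) = 3*27 = 81
m[13] = 2*max(11,54) = 2*54 = 108
m[14] = 2*max(12,81) = 2*81 = 162
m[15] = 3*max(12,81) = 3*81 = 243
m[16] = 2*max(14,162) = 2*162 = 324
m[17] = 2*max(15,243) = 2*243 = 486
One optimal split: 3 + 3 + 3 + 3 + 3 + 2; product 3*3*3*3*3*2 = 486.

486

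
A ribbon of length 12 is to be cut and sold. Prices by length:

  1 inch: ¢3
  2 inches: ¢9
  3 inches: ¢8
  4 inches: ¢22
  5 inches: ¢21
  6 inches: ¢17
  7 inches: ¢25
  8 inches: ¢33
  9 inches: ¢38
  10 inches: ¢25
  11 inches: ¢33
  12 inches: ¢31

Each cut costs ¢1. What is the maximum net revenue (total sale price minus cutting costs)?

Build v[k] bottom-up: v[k] = max over allowed piece i of (p[i] + v[k−i]) − 1 per cut.
v[1] = 3
v[2] = 9
v[3] = 11  (first piece 1, then v[2]=9)
v[4] = 22
v[5] = 24  (first piece 1, then v[4]=22)
v[6] = 30  (first piece 2, then v[4]=22)
v[7] = 32  (first piece 1, then v[6]=30)
v[8] = 43  (first piece 4, then v[4]=22)
v[9] = 45  (first piece 1, then v[8]=43)
v[10] = 51  (first piece 2, then v[8]=43)
v[11] = 53  (first piece 1, then v[10]=51)
v[12] = 64  (first piece 4, then v[8]=43)
One optimal plan: pieces 4 + 4 + 4 (2 cuts) → ¢66 − ¢2 = ¢64.

64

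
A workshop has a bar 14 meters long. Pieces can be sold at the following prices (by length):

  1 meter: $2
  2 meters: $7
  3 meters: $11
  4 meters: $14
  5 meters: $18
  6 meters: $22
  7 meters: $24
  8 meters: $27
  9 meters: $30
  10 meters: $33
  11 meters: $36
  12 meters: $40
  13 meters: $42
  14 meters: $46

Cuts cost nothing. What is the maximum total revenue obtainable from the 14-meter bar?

Consider every possible first cut. R[k] is the best of p[i]+R[k−i] over all sellable i≤k.
R[1] = 2
R[2] = max(2+2, 7+0) = 7
R[3] = max(2+7, 7+2, 11+0) = 11
R[4] = max(2+11, 7+7, 11+2, 14+0) = 14
R[5] = max(2+14, 7+11, 11+7, 14+2, 18+0) = 18
R[6] = max(2+18, 7+14, 11+11, 14+7, 18+2, 22+0) = 22
R[7] = max(2+22, 7+18, 11+14, …, 22+2, 24+0) = 25
R[8] = max(2+25, 7+22, 11+18, …, 24+2, 27+0) = 29
R[9] = max(2+29, 7+25, 11+22, …, 27+2, 30+0) = 33
R[10] = max(2+33, 7+29, 11+25, …, 30+2, 33+0) = 36
R[11] = max(2+36, 7+33, 11+29, …, 33+2, 36+0) = 40
R[12] = max(2+40, 7+36, 11+33, …, 36+2, 40+0) = 44
R[13] = max(2+44, 7+40, 11+36, …, 40+2, 42+0) = 47
R[14] = max(2+47, 7+44, 11+40, …, 42+2, 46+0) = 51
One optimal cutting: 3 + 3 + 3 + 3 + 2 → $11 + $11 + $11 + $11 + $7 = $51.

51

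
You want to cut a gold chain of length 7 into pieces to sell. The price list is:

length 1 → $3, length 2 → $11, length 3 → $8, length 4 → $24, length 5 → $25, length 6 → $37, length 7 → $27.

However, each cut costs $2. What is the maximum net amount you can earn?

38

Consider every possible first cut. net[k] is the best of p[i]+net[k−i] over all sellable i≤k, charging 2 whenever i<k.
net[1] = 3
net[2] = max(3+3-2, 11+0) = 11
net[3] = max(3+11-2, 11+3-2, 8+0) = 12
net[4] = max(3+12-2, 11+11-2, 8+3-2, 24+0) = 24
net[5] = max(3+24-2, 11+12-2, 8+11-2, 24+3-2, 25+0) = 25
net[6] = max(3+25-2, 11+24-2, 8+12-2, 24+11-2, 25+3-2, 37+0) = 37
net[7] = max(3+37-2, 11+25-2, 8+24-2, …, 37+3-2, 27+0) = 38
One optimal plan: pieces 6 + 1 (1 cut) → $40 − $2 = $38.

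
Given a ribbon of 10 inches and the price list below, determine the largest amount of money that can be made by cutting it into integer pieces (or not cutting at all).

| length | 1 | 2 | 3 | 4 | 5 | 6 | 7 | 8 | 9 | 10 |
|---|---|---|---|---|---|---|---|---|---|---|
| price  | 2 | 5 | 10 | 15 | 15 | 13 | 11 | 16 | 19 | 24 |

Build R[k] bottom-up: R[k] = max over allowed piece i of (p[i] + R[k−i]).
R[1] = 2
R[2] = 5
R[3] = 10
R[4] = 15
R[5] = 17  (first piece 1, then R[4]=15)
R[6] = 20  (first piece 2, then R[4]=15)
R[7] = 25  (first piece 3, then R[4]=15)
R[8] = 30  (first piece 4, then R[4]=15)
R[9] = 32  (first piece 1, then R[8]=30)
R[10] = 35  (first piece 2, then R[8]=30)
One optimal cutting: 4 + 4 + 2 → ¢15 + ¢15 + ¢5 = ¢35.

35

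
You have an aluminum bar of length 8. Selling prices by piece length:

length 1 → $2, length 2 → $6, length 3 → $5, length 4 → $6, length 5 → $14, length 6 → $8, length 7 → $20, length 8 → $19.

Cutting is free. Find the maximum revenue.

Consider every possible first cut. R[k] is the best of p[i]+R[k−i] over all sellable i≤k.
R[1] = 2
R[2] = 6
R[3] = 8  (first piece 1, then R[2]=6)
R[4] = 12  (first piece 2, then R[2]=6)
R[5] = 14  (first piece 1, then R[4]=12)
R[6] = 18  (first piece 2, then R[4]=12)
R[7] = 20  (first piece 1, then R[6]=18)
R[8] = 24  (first piece 2, then R[6]=18)
One optimal cutting: 2 + 2 + 2 + 2 → $6 + $6 + $6 + $6 = $24.

24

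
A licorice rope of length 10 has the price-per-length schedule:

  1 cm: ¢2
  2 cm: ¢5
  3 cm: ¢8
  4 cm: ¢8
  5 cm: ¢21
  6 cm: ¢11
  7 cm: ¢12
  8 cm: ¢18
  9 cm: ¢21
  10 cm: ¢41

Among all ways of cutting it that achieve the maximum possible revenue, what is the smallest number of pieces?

2

Build r[k] bottom-up: r[k] = max over allowed piece i of (p[i] + r[k−i]).
r[1] = 2
r[2] = 5
r[3] = 8
r[4] = 10  (first piece 1, then r[3]=8)
r[5] = 21
r[6] = 23  (first piece 1, then r[5]=21)
r[7] = 26  (first piece 2, then r[5]=21)
r[8] = 29  (first piece 3, then r[5]=21)
r[9] = 31  (first piece 1, then r[8]=29)
r[10] = 42  (first piece 5, then r[5]=21)
Maximum revenue is ¢42.
Now minimize piece count subject to staying optimal: for each k, pieces[k] = 1 + min over i with p[i]+r[k−i]=r[k] of pieces[k−i].
pieces[7] = 2
pieces[8] = 2
pieces[9] = 3
pieces[10] = 2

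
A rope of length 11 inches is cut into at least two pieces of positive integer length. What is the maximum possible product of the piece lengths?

54

Define f[k] = max over 1≤i<k of i · max(k−i, f[k−i]); the inner max lets the remainder stay uncut if that's better.
f[2] = 1×max(1,0) = 1×1 = 1
f[3] = 1×max(2,1) = 1×2 = 2
f[4] = 2×max(2,1) = 2×2 = 4
f[5] = 2×max(3,2) = 2×3 = 6
f[6] = 3×max(3,2) = 3×3 = 9
f[7] = 2×max(5,6) = 2×6 = 12
f[8] = 2×max(6,9) = 2×9 = 18
f[9] = 3×max(6,9) = 3×9 = 27
f[10] = 2×max(8,18) = 2×18 = 36
f[11] = 2×max(9,27) = 2×27 = 54
One optimal split: 3 + 3 + 3 + 2; product 3×3×3×2 = 54.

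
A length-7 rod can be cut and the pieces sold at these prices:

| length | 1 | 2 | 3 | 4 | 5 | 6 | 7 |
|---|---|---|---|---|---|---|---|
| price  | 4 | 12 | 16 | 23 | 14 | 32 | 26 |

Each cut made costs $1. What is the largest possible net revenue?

38

Build v[k] bottom-up: v[k] = max over allowed piece i of (p[i] + v[k−i]) − 1 per cut.
v[1] = 4
v[2] = 12
v[3] = 16
v[4] = 23  (first piece 2, then v[2]=12)
v[5] = 27  (first piece 2, then v[3]=16)
v[6] = 34  (first piece 2, then v[4]=23)
v[7] = 38  (first piece 2, then v[5]=27)
One optimal plan: pieces 3 + 2 + 2 (2 cuts) → $40 − $2 = $38.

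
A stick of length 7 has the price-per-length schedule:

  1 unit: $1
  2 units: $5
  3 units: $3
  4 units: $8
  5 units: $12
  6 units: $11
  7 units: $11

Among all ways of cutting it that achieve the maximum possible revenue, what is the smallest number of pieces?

Build r[k] bottom-up: r[k] = max over allowed piece i of (p[i] + r[k−i]).
r[1] = 1
r[2] = max(1+1, 5+0) = 5
r[3] = max(1+5, 5+1, 3+0) = 6
r[4] = max(1+6, 5+5, 3+1, 8+0) = 10
r[5] = max(1+10, 5+6, 3+5, 8+1, 12+0) = 12
r[6] = max(1+12, 5+10, 3+6, 8+5, 12+1, 11+0) = 15
r[7] = max(1+15, 5+12, 3+10, …, 11+1, 11+0) = 17
Maximum revenue is $17.
Now minimize piece count subject to staying optimal: for each k, pieces[k] = 1 + min over i with p[i]+r[k−i]=r[k] of pieces[k−i].
pieces[4] = 2
pieces[5] = 1
pieces[6] = 3
pieces[7] = 2

2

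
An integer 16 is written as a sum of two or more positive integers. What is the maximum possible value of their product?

324

Fill f[k] for k=2..16: at each k try every first piece i and multiply by the better of (k−i) uncut or f[k−i].
f[2] = 1·max(1,0) = 1·1 = 1
f[3] = 1·max(2,1) = 1·2 = 2
f[4] = 2·max(2,1) = 2·2 = 4
f[5] = 2·max(3,2) = 2·3 = 6
f[6] = 3·max(3,2) = 3·3 = 9
f[7] = 2·max(5,6) = 2·6 = 12
f[8] = 2·max(6,9) = 2·9 = 18
f[9] = 3·max(6,9) = 3·9 = 27
f[10] = 2·max(8,18) = 2·18 = 36
f[11] = 2·max(9,27) = 2·27 = 54
f[12] = 3·max(9,27) = 3·27 = 81
f[13] = 2·max(11,54) = 2·54 = 108
f[14] = 2·max(12,81) = 2·81 = 162
f[15] = 3·max(12,81) = 3·81 = 243
f[16] = 2·max(14,162) = 2·162 = 324
One optimal split: 3 + 3 + 3 + 3 + 2 + 2; product 3·3·3·3·2·2 = 324.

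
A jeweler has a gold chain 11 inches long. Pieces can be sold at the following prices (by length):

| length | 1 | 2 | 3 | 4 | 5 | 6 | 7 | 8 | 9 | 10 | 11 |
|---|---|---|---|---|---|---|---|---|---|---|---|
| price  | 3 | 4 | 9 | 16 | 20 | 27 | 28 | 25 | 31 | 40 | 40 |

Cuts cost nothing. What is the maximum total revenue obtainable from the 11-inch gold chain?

Build best[k] bottom-up: best[k] = max over allowed piece i of (p[i] + best[k−i]).
best[1] = 3
best[2] = 6  (first piece 1, then best[1]=3)
best[3] = 9  (first piece 1, then best[2]=6)
best[4] = 16
best[5] = 20
best[6] = 27
best[7] = 30  (first piece 1, then best[6]=27)
best[8] = 33  (first piece 1, then best[7]=30)
best[9] = 36  (first piece 1, then best[8]=33)
best[10] = 43  (first piece 4, then best[6]=27)
best[11] = 47  (first piece 5, then best[6]=27)
One optimal cutting: 6 + 5 → $27 + $20 = $47.

47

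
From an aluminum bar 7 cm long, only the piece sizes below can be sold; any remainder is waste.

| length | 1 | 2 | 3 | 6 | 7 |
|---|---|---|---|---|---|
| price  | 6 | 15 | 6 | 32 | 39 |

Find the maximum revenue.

Consider every possible first cut. f[k] is the best of p[i]+f[k−i] over all sellable i≤k.
f[1] = 6
f[2] = max(6+6, 15+0) = 15
f[3] = max(6+15, 15+6, 6+0) = 21
f[4] = max(6+21, 15+15, 6+6) = 30
f[5] = max(6+30, 15+21, 6+15) = 36
f[6] = max(6+36, 15+30, 6+21, 32+0) = 45
f[7] = max(6+45, 15+36, 6+30, 32+6, 39+0) = 51
One optimal cutting: 2 + 2 + 2 + 1 → $51.

51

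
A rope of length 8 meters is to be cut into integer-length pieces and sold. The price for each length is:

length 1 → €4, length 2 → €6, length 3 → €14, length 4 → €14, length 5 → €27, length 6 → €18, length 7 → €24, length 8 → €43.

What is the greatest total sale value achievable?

43

Build R[k] bottom-up: R[k] = max over allowed piece i of (p[i] + R[k−i]).
R[1] = 4
R[2] = max(4+4, 6+0) = 8
R[3] = max(4+8, 6+4, 14+0) = 14
R[4] = max(4+14, 6+8, 14+4, 14+0) = 18
R[5] = max(4+18, 6+14, 14+8, 14+4, 27+0) = 27
R[6] = max(4+27, 6+18, 14+14, 14+8, 27+4, 18+0) = 31
R[7] = max(4+31, 6+27, 14+18, …, 18+4, 24+0) = 35
R[8] = max(4+35, 6+31, 14+27, …, 24+4, 43+0) = 43
Best is to sell the whole 8-meter piece uncut for €43.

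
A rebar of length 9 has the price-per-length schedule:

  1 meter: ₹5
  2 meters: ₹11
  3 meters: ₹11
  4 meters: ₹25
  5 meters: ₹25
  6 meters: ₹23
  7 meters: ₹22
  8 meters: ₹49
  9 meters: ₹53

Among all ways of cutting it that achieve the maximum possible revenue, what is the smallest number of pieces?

3

Consider every possible first cut. r[k] is the best of p[i]+r[k−i] over all sellable i≤k.
r[1] = 5
r[2] = max(5+5, 11+0) = 11
r[3] = max(5+11, 11+5, 11+0) = 16
r[4] = max(5+16, 11+11, 11+5, 25+0) = 25
r[5] = max(5+25, 11+16, 11+11, 25+5, 25+0) = 30
r[6] = max(5+30, 11+25, 11+16, 25+11, 25+5, 23+0) = 36
r[7] = max(5+36, 11+30, 11+25, …, 23+5, 22+0) = 41
r[8] = max(5+41, 11+36, 11+30, …, 22+5, 49+0) = 50
r[9] = max(5+50, 11+41, 11+36, …, 49+5, 53+0) = 55
Maximum revenue is ₹55.
Now minimize piece count subject to staying optimal: for each k, pieces[k] = 1 + min over i with p[i]+r[k−i]=r[k] of pieces[k−i].
pieces[6] = 2
pieces[7] = 3
pieces[8] = 2
pieces[9] = 3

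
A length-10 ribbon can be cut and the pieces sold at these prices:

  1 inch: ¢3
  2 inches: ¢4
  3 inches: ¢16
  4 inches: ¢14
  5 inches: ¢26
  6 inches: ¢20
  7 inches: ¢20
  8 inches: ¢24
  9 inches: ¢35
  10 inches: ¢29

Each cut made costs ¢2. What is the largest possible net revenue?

Build v[k] bottom-up: v[k] = max over allowed piece i of (p[i] + v[k−i]) − 2 per cut.
v[1] = 3
v[2] = 4  (first piece 1, then v[1]=3)
v[3] = 16
v[4] = 17  (first piece 1, then v[3]=16)
v[5] = 26
v[6] = 30  (first piece 3, then v[3]=16)
v[7] = 31  (first piece 1, then v[6]=30)
v[8] = 40  (first piece 3, then v[5]=26)
v[9] = 44  (first piece 3, then v[6]=30)
v[10] = 50  (first piece 5, then v[5]=26)
One optimal plan: pieces 5 + 5 (1 cut) → ¢52 − ¢2 = ¢50.

50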